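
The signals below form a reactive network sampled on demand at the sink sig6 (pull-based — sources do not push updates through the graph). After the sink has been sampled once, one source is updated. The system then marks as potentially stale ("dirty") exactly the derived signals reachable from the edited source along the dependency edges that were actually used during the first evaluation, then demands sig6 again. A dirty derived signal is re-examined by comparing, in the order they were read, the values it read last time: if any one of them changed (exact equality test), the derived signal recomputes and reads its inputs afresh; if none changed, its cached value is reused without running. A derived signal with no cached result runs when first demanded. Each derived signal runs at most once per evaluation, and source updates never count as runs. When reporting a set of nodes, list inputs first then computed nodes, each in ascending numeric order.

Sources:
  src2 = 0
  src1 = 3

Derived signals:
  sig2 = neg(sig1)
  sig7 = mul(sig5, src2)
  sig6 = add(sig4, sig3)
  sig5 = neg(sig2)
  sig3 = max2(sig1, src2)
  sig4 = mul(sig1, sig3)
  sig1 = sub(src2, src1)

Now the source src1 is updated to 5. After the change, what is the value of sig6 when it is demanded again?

sig6 now evaluates to 0.
The important point: at sig6 every value read last time is unchanged, so the dirty flag clears without a run.

Initial pass — values computed on the first demand:
  sig1 = sub(0, 3) = -3
  sig3 = max2(-3, 0) = 0
  sig4 = mul(-3, 0) = 0
  sig6 = add(0, 0) = 0

Second demand — change propagation:
  sig1: re-runs because src1 3->5; new result -5.
  sig3: re-runs because sig1 -3->-5; new result 0 (unchanged).
  sig4: re-runs because sig1 -3->-5; new result 0 (unchanged).
  sig6: re-examined; everything it read last time is the same (sig4 unchanged, sig3 unchanged) — cache 0 kept, no run.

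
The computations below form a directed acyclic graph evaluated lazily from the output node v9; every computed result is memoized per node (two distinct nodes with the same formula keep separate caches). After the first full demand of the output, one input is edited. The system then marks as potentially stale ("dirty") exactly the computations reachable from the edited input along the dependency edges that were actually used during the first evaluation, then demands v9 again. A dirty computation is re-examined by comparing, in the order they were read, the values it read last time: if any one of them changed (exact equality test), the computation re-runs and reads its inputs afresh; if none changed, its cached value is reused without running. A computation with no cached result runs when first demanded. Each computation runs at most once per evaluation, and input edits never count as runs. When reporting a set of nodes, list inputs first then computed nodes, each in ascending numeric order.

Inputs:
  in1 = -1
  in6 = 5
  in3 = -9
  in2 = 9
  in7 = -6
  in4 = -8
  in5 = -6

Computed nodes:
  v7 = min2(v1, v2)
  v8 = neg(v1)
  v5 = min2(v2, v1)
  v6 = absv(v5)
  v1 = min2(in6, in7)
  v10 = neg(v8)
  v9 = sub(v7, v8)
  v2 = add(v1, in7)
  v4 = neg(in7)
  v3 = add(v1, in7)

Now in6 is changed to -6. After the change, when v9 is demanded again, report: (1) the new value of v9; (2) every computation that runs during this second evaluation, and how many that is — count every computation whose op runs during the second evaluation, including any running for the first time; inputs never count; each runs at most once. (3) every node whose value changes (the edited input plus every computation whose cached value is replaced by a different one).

Demanding v9 again yields -18.
1 computations run: v1.
The nodes whose values change: in6.
Note the absorption at v1: it re-runs yet its value is the same, leaving the output's value untouched.

First demand of the output computes:
  v1 = min2(5, -6) = -6
  v2 = add(-6, -6) = -12
  v7 = min2(-6, -12) = -12
  v8 = neg(-6) = 6
  v9 = sub(-12, 6) = -18

After the edit, cleaning proceeds:
  v1: a read changed (in6 5->-6) — executes, giving -6 — identical to its old value.
  v2: dirty, but its reads are unchanged (v1 unchanged, in7 unchanged); cached -12 stands.
  v7: dirty, but its reads are unchanged (v1 unchanged, v2 unchanged); cached -12 stands.
  v8: dirty, but its reads are unchanged (v1 unchanged); cached 6 stands.
  v9: dirty, but its reads are unchanged (v7 unchanged, v8 unchanged); cached -18 stands.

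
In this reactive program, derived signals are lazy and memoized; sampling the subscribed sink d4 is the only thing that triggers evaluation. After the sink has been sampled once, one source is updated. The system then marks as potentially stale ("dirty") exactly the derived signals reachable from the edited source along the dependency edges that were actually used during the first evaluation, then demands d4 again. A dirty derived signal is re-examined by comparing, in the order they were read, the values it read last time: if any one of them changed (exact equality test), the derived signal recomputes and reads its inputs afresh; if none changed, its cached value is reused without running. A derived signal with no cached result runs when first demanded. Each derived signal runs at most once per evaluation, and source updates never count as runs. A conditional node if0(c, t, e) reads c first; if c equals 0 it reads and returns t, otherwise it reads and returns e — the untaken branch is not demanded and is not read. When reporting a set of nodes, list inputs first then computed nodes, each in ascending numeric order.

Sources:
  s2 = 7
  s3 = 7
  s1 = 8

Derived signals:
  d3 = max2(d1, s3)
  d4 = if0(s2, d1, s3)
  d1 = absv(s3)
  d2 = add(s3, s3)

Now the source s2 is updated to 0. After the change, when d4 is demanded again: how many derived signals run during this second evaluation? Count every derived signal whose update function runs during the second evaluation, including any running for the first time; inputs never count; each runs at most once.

First demand of the output computes:
  d4 = if0(s2=7 -> else branch s3) = 7

After the edit, cleaning proceeds:
  d1: had never run; runs now, result 7.
  d4: a read changed (s2 7->0) — executes, giving 7 — identical to its old value.

Note the branch switch — d1 had no cache and runs now for the first time.

2 derived signals run: d1, d4.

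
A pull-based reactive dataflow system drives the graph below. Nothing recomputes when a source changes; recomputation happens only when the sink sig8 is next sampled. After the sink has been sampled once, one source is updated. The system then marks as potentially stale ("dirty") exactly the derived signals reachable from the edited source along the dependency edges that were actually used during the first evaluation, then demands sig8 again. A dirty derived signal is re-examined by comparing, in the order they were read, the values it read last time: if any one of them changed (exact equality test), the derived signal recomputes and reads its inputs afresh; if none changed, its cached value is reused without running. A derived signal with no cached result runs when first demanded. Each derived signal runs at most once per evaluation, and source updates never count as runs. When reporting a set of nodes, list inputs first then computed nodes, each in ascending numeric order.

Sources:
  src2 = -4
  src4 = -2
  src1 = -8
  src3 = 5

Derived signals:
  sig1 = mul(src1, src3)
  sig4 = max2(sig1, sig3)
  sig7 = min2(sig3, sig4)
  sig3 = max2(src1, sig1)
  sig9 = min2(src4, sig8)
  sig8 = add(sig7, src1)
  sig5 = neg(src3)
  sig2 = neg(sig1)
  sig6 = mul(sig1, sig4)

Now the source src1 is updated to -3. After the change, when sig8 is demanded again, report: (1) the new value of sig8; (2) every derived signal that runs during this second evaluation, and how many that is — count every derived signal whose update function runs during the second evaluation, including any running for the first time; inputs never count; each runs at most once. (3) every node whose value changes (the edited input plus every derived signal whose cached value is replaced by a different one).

New value of sig8: -6.
Derived signals that run: sig1, sig3, sig4, sig7, sig8 — 5 in total.
Values that change: src1, sig1, sig3, sig4, sig7, sig8.

First evaluation (everything demanded from the output):
  sig1 = mul(-8, 5) = -40
  sig3 = max2(-8, -40) = -8
  sig4 = max2(-40, -8) = -8
  sig7 = min2(-8, -8) = -8
  sig8 = add(-8, -8) = -16

Propagation after the edit:
  sig1: runs — src1 -8->-3; result -15.
  sig3: runs — src1 -8->-3; sig1 -40->-15; result -3.
  sig4: runs — sig1 -40->-15; sig3 -8->-3; result -3.
  sig7: runs — sig3 -8->-3; sig4 -8->-3; result -3.
  sig8: runs — sig7 -8->-3; src1 -8->-3; result -6.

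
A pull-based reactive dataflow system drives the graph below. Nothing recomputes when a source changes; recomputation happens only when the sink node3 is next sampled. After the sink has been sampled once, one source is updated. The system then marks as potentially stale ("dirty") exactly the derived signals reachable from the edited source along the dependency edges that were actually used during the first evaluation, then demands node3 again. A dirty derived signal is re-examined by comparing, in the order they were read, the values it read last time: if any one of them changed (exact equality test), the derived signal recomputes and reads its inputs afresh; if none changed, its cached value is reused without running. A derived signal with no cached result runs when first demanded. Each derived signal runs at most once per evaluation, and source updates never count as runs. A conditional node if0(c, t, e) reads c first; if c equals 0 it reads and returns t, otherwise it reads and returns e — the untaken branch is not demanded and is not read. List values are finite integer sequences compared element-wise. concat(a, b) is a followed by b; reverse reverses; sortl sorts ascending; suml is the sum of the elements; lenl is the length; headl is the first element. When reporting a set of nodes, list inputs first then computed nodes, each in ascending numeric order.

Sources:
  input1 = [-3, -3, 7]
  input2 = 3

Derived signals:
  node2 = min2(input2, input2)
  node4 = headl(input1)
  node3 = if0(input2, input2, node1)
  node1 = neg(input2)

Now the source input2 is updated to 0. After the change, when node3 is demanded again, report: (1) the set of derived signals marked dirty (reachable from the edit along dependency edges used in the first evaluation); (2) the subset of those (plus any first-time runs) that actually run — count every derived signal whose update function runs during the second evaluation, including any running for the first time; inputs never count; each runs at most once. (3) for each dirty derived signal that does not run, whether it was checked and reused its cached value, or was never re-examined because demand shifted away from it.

Marked dirty: node1, node3.
Derived signals that run: node3 — 1 in total.
Never re-examined (demand shifted away): node1.
Key observation: a condition flipped, so demand moved to the other branch — node1 is never re-examined.

First evaluation (everything demanded from the output):
  node1 = neg(3) = -3
  node3 = if0(input2=3 -> else branch node1) = -3

Propagation after the edit:
  node1: marked dirty but never re-examined — demand shifted away from it.
  node3: runs — input2 3->0; result 0.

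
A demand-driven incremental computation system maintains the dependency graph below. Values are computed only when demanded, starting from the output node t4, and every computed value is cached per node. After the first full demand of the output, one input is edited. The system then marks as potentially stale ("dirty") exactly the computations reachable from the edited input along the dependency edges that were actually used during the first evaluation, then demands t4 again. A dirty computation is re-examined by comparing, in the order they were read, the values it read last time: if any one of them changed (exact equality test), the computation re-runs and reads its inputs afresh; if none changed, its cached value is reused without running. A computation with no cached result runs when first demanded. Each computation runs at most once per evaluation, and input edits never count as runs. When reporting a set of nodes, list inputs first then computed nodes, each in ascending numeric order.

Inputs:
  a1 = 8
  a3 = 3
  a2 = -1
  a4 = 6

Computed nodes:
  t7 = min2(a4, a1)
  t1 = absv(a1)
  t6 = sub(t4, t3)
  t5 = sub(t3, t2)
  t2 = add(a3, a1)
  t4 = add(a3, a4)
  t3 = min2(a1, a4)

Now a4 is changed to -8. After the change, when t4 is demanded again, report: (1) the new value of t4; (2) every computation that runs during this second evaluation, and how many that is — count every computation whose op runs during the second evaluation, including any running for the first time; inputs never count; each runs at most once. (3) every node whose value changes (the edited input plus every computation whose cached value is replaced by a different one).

First evaluation (everything demanded from the output):
  t4 = add(3, 6) = 9

Propagation after the edit:
  t4: runs — a4 6->-8; result -5.

New value of t4: -5.
Computations that run: t4 — 1 in total.
Values that change: a4, t4.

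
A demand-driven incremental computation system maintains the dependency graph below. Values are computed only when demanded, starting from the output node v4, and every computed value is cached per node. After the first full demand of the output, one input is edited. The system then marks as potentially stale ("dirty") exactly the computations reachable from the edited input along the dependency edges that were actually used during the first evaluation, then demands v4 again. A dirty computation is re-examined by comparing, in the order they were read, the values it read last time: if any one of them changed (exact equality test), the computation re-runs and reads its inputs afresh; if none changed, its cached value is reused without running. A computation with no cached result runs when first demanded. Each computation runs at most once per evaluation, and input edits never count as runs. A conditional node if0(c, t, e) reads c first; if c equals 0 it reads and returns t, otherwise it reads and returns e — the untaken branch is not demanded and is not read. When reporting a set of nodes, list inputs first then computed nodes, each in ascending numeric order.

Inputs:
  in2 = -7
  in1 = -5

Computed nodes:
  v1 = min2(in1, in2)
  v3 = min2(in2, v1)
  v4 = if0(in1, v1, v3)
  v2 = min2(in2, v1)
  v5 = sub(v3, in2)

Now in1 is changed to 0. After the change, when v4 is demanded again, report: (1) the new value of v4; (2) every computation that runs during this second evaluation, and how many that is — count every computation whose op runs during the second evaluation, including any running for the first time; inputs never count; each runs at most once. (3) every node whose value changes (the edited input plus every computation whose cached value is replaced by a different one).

New value of v4: -7.
Computations that run: v1, v4 — 2 in total.
Values that change: in1.
Key observation: a condition flipped, so demand moved to the other branch — v3 is never re-examined.

First evaluation (everything demanded from the output):
  v1 = min2(-5, -7) = -7
  v3 = min2(-7, -7) = -7
  v4 = if0(in1=-5 -> else branch v3) = -7

Propagation after the edit:
  v1: runs — in1 -5->0; result -7 (same value as before).
  v3: marked dirty but never re-examined — demand shifted away from it.
  v4: runs — in1 -5->0; result -7 (same value as before).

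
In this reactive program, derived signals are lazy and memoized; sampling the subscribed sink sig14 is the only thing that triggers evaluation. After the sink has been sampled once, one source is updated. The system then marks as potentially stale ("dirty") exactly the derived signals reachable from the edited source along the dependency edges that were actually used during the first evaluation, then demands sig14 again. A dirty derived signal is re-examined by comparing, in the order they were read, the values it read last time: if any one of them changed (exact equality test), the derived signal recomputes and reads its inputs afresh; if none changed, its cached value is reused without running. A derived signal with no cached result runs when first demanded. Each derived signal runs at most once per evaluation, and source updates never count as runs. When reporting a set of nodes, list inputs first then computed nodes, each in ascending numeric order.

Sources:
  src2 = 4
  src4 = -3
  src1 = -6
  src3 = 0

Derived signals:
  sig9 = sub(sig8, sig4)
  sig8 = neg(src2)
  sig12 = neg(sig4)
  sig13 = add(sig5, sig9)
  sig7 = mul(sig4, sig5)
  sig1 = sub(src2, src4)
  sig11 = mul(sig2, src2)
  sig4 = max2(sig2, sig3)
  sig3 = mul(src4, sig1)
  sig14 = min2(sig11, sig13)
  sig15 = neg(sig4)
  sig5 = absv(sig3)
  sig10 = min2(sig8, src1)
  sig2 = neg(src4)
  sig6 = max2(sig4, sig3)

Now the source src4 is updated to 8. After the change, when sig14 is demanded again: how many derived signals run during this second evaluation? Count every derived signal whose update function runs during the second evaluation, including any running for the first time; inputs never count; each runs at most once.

9 derived signals run: sig1, sig2, sig3, sig4, sig5, sig9, sig11, sig13, sig14.

First demand of the output computes:
  sig1 = sub(4, -3) = 7
  sig2 = neg(-3) = 3
  sig3 = mul(-3, 7) = -21
  sig4 = max2(3, -21) = 3
  sig5 = absv(-21) = 21
  sig8 = neg(4) = -4
  sig9 = sub(-4, 3) = -7
  sig11 = mul(3, 4) = 12
  sig13 = add(21, -7) = 14
  sig14 = min2(12, 14) = 12

After the edit, cleaning proceeds:
  sig1: a read changed (src4 -3->8) — executes, giving -4.
  sig2: a read changed (src4 -3->8) — executes, giving -8.
  sig3: a read changed (src4 -3->8; sig1 7->-4) — executes, giving -32.
  sig4: a read changed (sig2 3->-8; sig3 -21->-32) — executes, giving -8.
  sig5: a read changed (sig3 -21->-32) — executes, giving 32.
  sig9: a read changed (sig4 3->-8) — executes, giving 4.
  sig11: a read changed (sig2 3->-8) — executes, giving -32.
  sig13: a read changed (sig5 21->32; sig9 -7->4) — executes, giving 36.
  sig14: a read changed (sig11 12->-32; sig13 14->36) — executes, giving -32.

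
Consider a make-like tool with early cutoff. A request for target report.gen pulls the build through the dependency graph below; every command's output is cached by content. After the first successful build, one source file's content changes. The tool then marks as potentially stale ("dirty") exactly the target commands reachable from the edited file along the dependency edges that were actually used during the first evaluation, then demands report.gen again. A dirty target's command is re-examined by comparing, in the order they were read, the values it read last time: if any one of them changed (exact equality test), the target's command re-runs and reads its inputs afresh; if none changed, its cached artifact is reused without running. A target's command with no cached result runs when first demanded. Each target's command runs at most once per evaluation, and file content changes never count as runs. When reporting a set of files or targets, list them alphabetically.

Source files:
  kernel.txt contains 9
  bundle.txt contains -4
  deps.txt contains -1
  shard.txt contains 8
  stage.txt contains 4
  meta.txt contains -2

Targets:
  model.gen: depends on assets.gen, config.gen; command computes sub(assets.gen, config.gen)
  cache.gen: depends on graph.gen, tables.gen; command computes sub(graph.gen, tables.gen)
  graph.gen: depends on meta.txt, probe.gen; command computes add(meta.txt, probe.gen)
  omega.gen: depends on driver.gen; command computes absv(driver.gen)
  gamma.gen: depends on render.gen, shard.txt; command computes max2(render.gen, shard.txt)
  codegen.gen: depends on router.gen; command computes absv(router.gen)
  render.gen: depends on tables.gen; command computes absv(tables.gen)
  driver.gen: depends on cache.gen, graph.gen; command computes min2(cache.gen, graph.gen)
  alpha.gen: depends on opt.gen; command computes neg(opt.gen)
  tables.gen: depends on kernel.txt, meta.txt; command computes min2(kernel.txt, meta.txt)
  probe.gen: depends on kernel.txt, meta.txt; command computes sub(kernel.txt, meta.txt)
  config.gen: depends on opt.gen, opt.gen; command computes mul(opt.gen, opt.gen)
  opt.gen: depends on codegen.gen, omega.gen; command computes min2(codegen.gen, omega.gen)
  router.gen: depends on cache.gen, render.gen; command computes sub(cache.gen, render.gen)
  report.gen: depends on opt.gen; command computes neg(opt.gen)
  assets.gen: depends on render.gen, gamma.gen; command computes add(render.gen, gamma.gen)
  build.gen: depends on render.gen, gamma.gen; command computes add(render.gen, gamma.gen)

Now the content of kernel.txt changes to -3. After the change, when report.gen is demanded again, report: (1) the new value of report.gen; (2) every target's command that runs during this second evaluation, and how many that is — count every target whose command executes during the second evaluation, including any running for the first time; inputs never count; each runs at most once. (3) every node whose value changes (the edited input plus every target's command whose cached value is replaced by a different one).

Demanding report.gen again yields -3.
11 target commands run: cache.gen, codegen.gen, driver.gen, graph.gen, omega.gen, opt.gen, probe.gen, render.gen, report.gen, router.gen, tables.gen.
The nodes whose values change: cache.gen, codegen.gen, driver.gen, graph.gen, kernel.txt, omega.gen, opt.gen, probe.gen, render.gen, report.gen, router.gen, tables.gen.

First demand of the output computes:
  probe.gen = sub(9, -2) = 11
  graph.gen = add(-2, 11) = 9
  tables.gen = min2(9, -2) = -2
  cache.gen = sub(9, -2) = 11
  driver.gen = min2(11, 9) = 9
  omega.gen = absv(9) = 9
  render.gen = absv(-2) = 2
  router.gen = sub(11, 2) = 9
  codegen.gen = absv(9) = 9
  opt.gen = min2(9, 9) = 9
  report.gen = neg(9) = -9

After the edit, cleaning proceeds:
  probe.gen: a read changed (kernel.txt 9->-3) — executes, giving -1.
  graph.gen: a read changed (probe.gen 11->-1) — executes, giving -3.
  tables.gen: a read changed (kernel.txt 9->-3) — executes, giving -3.
  cache.gen: a read changed (graph.gen 9->-3; tables.gen -2->-3) — executes, giving 0.
  driver.gen: a read changed (cache.gen 11->0; graph.gen 9->-3) — executes, giving -3.
  omega.gen: a read changed (driver.gen 9->-3) — executes, giving 3.
  render.gen: a read changed (tables.gen -2->-3) — executes, giving 3.
  router.gen: a read changed (cache.gen 11->0; render.gen 2->3) — executes, giving -3.
  codegen.gen: a read changed (router.gen 9->-3) — executes, giving 3.
  opt.gen: a read changed (codegen.gen 9->3; omega.gen 9->3) — executes, giving 3.
  report.gen: a read changed (opt.gen 9->3) — executes, giving -3.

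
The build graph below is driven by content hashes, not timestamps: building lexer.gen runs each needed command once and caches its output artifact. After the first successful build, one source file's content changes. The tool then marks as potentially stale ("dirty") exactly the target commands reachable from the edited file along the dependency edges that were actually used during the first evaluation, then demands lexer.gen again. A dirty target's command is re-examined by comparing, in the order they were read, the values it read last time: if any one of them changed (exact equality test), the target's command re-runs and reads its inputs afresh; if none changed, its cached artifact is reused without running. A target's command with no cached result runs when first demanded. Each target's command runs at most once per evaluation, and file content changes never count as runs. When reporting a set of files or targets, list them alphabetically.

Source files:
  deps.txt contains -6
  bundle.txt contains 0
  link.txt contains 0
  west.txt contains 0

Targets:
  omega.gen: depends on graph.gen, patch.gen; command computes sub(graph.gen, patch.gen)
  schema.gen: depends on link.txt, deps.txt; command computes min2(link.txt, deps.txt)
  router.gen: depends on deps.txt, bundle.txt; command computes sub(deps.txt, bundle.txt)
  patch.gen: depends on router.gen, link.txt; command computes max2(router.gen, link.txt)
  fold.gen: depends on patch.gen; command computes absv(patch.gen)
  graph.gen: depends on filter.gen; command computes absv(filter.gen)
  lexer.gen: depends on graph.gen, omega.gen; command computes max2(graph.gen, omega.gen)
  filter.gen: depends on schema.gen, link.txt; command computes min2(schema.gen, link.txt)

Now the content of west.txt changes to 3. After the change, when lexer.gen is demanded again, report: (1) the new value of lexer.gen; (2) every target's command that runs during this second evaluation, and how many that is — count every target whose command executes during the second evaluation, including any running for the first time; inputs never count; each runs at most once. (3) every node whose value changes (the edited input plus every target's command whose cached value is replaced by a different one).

lexer.gen now evaluates to 6.
Run set: none (0 run).
Changed values: west.txt.
The important point: nothing the output needs ever reads west.txt, so the edit is invisible to it.

Initial pass — values computed on the first demand:
  router.gen = sub(-6, 0) = -6
  patch.gen = max2(-6, 0) = 0
  schema.gen = min2(0, -6) = -6
  filter.gen = min2(-6, 0) = -6
  graph.gen = absv(-6) = 6
  omega.gen = sub(6, 0) = 6
  lexer.gen = max2(6, 6) = 6

Second demand — change propagation:
  no demanded computation ever read west.txt, so the edit dirties nothing and nothing runs.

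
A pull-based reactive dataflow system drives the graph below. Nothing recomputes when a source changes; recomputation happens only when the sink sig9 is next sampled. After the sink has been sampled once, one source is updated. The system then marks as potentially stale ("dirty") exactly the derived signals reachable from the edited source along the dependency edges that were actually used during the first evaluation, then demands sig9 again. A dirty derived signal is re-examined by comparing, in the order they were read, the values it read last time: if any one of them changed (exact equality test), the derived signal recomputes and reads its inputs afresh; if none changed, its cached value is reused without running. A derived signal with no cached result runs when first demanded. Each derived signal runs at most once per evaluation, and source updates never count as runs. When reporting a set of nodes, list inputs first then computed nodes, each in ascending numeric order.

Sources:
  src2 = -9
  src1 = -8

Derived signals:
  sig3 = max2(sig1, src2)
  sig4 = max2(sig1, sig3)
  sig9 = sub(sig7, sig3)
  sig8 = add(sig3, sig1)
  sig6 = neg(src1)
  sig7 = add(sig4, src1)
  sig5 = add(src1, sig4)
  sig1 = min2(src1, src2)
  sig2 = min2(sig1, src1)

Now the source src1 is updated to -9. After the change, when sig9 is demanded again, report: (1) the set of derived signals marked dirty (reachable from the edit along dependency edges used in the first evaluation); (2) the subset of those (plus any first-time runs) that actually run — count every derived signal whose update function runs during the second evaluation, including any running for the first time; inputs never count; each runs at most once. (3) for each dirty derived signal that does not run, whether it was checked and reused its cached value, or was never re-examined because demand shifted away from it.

Marked dirty: sig1, sig3, sig4, sig7, sig9.
Derived signals that run: sig1, sig7, sig9 — 3 in total.
Checked but reused from cache: sig3, sig4.
Key observation: the cutoff stops propagation at sig3 — its inputs' values are unchanged, so it reuses its cache.

First evaluation (everything demanded from the output):
  sig1 = min2(-8, -9) = -9
  sig3 = max2(-9, -9) = -9
  sig4 = max2(-9, -9) = -9
  sig7 = add(-9, -8) = -17
  sig9 = sub(-17, -9) = -8

Propagation after the edit:
  sig1: runs — src1 -8->-9; result -9 (same value as before).
  sig3: checked — values it read are unchanged (sig1 unchanged, src2 unchanged); reused cached -9 without running.
  sig4: checked — values it read are unchanged (sig1 unchanged, sig3 unchanged); reused cached -9 without running.
  sig7: runs — src1 -8->-9; result -18.
  sig9: runs — sig7 -17->-18; result -9.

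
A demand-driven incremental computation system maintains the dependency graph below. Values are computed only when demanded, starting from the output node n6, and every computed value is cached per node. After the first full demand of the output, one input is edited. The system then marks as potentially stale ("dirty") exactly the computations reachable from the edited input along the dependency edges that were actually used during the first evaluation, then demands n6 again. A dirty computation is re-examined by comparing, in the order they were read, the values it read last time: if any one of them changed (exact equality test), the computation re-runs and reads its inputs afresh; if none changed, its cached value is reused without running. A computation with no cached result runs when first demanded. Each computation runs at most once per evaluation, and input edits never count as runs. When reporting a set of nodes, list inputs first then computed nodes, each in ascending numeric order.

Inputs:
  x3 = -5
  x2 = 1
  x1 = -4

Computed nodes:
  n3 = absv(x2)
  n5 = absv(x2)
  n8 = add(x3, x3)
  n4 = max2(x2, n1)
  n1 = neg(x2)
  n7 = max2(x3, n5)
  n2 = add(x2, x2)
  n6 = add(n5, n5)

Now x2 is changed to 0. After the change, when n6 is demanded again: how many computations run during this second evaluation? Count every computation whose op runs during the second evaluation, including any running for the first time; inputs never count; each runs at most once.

First evaluation (everything demanded from the output):
  n5 = absv(1) = 1
  n6 = add(1, 1) = 2

Propagation after the edit:
  n5: runs — x2 1->0; result 0.
  n6: runs — n5 1->0; n5 1->0; result 0.

Computations that run: n5, n6 — 2 in total.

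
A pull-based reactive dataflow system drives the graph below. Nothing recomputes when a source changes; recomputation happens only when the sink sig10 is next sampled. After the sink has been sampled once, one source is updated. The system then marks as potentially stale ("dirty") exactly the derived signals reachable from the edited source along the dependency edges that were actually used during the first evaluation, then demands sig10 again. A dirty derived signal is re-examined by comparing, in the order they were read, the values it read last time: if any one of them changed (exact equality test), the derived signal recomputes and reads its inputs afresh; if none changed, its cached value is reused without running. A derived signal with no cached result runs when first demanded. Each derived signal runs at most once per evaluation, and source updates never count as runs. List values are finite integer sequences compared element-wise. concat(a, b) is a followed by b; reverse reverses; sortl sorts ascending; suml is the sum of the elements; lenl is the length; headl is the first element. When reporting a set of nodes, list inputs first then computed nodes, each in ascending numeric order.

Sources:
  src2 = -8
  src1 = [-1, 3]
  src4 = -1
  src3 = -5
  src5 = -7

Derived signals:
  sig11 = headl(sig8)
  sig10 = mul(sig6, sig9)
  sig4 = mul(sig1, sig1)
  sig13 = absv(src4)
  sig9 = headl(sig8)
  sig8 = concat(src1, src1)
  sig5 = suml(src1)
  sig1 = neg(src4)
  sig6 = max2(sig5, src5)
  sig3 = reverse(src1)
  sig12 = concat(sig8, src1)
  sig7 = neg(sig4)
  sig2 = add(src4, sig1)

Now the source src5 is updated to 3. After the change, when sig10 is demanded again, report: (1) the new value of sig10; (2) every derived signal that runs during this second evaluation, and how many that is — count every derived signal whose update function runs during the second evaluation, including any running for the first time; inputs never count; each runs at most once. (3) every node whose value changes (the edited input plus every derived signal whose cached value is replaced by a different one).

New value of sig10: -3.
Derived signals that run: sig6, sig10 — 2 in total.
Values that change: src5, sig6, sig10.

First evaluation (everything demanded from the output):
  sig5 = suml([-1, 3]) = 2
  sig6 = max2(2, -7) = 2
  sig8 = concat([-1, 3], [-1, 3]) = [-1, 3, -1, 3]
  sig9 = headl([-1, 3, -1, 3]) = -1
  sig10 = mul(2, -1) = -2

Propagation after the edit:
  sig6: runs — src5 -7->3; result 3.
  sig10: runs — sig6 2->3; result -3.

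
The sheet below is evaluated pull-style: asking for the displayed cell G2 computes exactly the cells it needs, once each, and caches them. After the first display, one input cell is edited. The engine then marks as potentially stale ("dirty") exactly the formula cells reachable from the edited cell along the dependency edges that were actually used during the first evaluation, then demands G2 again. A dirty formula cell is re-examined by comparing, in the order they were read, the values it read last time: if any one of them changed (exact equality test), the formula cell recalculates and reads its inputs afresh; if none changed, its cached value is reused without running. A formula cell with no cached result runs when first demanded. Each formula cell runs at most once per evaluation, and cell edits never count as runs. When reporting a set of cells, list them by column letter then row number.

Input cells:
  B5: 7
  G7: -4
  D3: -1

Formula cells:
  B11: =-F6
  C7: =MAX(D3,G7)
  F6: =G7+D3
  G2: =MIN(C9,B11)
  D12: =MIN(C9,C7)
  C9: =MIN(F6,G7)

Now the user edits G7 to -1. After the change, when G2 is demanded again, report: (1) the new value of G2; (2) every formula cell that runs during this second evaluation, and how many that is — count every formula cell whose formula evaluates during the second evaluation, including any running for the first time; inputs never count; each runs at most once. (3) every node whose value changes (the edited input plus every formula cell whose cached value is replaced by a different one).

Demanding G2 again yields -2.
4 formula cells run: B11, C9, F6, G2.
The nodes whose values change: B11, C9, F6, G2, G7.

First demand of the output computes:
  F6 = -4 + -1 = -5
  B11 = -(-5) = 5
  C9 = MIN(-5, -4) = -5
  G2 = MIN(-5, 5) = -5

After the edit, cleaning proceeds:
  F6: a read changed (G7 -4->-1) — executes, giving -2.
  B11: a read changed (F6 -5->-2) — executes, giving 2.
  C9: a read changed (F6 -5->-2; G7 -4->-1) — executes, giving -2.
  G2: a read changed (C9 -5->-2; B11 5->2) — executes, giving -2.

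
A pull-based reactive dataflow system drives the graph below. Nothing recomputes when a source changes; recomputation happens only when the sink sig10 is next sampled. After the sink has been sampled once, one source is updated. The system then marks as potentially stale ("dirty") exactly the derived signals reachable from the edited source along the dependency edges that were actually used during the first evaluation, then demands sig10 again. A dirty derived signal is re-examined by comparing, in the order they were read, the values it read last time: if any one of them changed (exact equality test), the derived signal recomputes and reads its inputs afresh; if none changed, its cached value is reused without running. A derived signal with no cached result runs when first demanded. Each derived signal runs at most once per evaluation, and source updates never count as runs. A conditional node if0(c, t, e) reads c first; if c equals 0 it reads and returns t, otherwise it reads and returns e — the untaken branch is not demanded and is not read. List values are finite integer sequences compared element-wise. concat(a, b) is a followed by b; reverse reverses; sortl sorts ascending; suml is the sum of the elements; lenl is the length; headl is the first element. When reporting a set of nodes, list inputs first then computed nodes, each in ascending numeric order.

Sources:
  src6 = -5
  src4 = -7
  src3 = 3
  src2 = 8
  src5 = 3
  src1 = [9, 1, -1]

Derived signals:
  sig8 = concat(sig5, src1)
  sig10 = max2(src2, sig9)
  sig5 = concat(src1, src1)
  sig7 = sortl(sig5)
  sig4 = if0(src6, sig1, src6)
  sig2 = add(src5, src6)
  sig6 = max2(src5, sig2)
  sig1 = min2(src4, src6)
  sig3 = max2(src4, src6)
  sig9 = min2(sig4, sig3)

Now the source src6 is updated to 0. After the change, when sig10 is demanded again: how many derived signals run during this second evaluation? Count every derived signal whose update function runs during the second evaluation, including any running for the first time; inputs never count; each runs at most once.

First evaluation (everything demanded from the output):
  sig3 = max2(-7, -5) = -5
  sig4 = if0(src6=-5 -> else branch src6) = -5
  sig9 = min2(-5, -5) = -5
  sig10 = max2(8, -5) = 8

Propagation after the edit:
  sig1: demanded for the first time — runs, produces -7.
  sig3: runs — src6 -5->0; result 0.
  sig4: runs — src6 -5->0; src6 -5->0; result -7.
  sig9: runs — sig4 -5->-7; sig3 -5->0; result -7.
  sig10: runs — sig9 -5->-7; result 8 (same value as before).

Key observation: a condition flipped, so demand reaches new nodes — sig1 runs for the first time.

Derived signals that run: sig1, sig3, sig4, sig9, sig10 — 5 in total.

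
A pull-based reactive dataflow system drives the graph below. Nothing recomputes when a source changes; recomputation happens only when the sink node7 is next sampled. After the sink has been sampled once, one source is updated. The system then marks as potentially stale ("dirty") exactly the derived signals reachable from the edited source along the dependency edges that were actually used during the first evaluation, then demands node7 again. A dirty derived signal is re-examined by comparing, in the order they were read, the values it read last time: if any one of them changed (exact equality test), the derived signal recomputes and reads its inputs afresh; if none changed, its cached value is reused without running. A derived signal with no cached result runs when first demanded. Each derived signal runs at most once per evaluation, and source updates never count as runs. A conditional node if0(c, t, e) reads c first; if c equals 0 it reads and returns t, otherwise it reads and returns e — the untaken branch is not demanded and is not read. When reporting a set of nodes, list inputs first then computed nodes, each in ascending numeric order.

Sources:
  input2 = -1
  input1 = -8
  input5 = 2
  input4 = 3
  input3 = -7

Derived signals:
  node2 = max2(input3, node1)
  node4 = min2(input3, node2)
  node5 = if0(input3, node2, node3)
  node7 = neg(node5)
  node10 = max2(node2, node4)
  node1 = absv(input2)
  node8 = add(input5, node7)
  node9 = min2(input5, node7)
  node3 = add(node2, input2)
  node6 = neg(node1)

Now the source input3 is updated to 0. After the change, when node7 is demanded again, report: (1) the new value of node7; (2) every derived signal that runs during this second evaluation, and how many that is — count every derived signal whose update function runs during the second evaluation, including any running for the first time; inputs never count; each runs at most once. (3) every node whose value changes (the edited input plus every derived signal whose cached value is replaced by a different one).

New value of node7: -1.
Derived signals that run: node2, node5, node7 — 3 in total.
Values that change: input3, node5, node7.
Key observation: a condition flipped, so demand moved to the other branch — node3 is never re-examined.

First evaluation (everything demanded from the output):
  node1 = absv(-1) = 1
  node2 = max2(-7, 1) = 1
  node3 = add(1, -1) = 0
  node5 = if0(input3=-7 -> else branch node3) = 0
  node7 = neg(0) = 0

Propagation after the edit:
  node2: runs — input3 -7->0; result 1 (same value as before).
  node3: marked dirty but never re-examined — demand shifted away from it.
  node5: runs — input3 -7->0; result 1.
  node7: runs — node5 0->1; result -1.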